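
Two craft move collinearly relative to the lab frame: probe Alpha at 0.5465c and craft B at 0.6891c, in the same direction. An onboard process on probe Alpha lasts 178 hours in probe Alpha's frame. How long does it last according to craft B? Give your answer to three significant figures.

Transform probe Alpha's velocity into craft B's frame: (0.5465 − 0.6891)/(1 − 0.5465·0.6891) = −0.1426/0.62340685, so the relative speed is 0.22874c.
γ for this relative speed: γ = 1/√(1 − 0.052322) = 1.0272.
The clock on probe Alpha records proper time, so craft B measures Δt = γΔτ = 1.0272 × 178 = 183 hours.

183 hours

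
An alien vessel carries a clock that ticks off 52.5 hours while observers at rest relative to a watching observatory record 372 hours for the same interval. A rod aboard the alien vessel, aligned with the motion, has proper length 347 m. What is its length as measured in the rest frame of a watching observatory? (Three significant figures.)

49.0 m

From Δt = γΔτ: γ = 372/52.5 = 7.08571.
L = L₀/γ = 347/7.08571 = 49.0 m.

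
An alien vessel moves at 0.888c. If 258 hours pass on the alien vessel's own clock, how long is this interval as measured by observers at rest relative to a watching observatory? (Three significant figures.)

Lorentz factor: γ = (1 − 0.788544)^(−1/2) = 2.1747.
Time dilation: Δt = γ·Δτ = 2.1747 × 258 = 561 hours.

561 hours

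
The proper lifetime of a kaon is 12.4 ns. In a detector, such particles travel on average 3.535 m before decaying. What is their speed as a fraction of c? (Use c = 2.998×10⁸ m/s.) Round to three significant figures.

0.689c

Let x = d/(cτ) = 3.535 m / (2.998×10⁸ m/s × 1.240×10^-8 s) = 0.9509. Since d = βγcτ, x = βγ = β/√(1−β²).
Solving: β² = x²/(1+x²) = 0.904211/1.904211 = 0.474848, so β = 0.689.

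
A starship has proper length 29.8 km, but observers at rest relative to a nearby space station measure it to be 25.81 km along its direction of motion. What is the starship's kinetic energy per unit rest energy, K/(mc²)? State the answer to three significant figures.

0.155

Length contraction gives γ = L₀/L = 29.8/25.81 = 1.15459.
Since K = (γ−1)mc², K/(mc²) = 1.15459 − 1 = 0.155.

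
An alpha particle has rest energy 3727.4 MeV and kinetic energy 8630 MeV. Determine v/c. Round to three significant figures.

0.953

γ = 1 + K/(mc²) = 1 + 8630/3727.4 = 3.3153.
β = √(1 − 1/γ²) = √(1 − 0.0909818) = √0.9090182 = 0.953.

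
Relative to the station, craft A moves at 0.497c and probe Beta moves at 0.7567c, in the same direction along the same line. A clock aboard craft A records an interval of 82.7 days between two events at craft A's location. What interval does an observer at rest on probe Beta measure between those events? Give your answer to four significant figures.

90.95 days

Speed of craft A in probe Beta's frame: u = (v_A − v_B)/(1 − v_A v_B/c²) = (0.497 − 0.7567)/(1 − 0.497×0.7567) = −0.2597/0.6239201 = −0.41624; |u| = 0.41624c.
γ for this relative speed: γ = 1/√(1 − 0.173256) = 1.0998.
Craft A's interval is proper; time dilation gives Δt_B = γΔτ = 1.0998 × 82.7 days = 90.95 days.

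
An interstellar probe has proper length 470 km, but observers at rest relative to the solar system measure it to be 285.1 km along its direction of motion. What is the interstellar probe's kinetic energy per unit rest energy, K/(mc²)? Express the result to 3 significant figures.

From L = L₀/γ: γ = 470/285.1 = 1.64854.
K/(mc²) = γ − 1 = 1.64854 − 1 = 0.649.

0.649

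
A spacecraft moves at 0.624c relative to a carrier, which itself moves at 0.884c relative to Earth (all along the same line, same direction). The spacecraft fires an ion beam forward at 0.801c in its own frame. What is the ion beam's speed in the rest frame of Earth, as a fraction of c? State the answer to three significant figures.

0.997c

Apply u = (u'+v)/(1+u'v) twice. Ion beam in the carrier frame: (0.801+0.624)/(1+0.801·0.624) = 1.425/1.499824 = 0.95011c.
That velocity, transformed to the rest frame of Earth: (0.95011+0.884)/(1+0.95011·0.884) = 1.83411/1.83989724 = 0.99685c.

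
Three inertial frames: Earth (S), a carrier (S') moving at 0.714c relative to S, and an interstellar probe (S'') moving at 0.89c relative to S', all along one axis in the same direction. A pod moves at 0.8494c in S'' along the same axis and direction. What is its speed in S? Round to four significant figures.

First combine the pod and interstellar probe (S''→S'): u₁ = (0.8494 + 0.89)/(1 + 0.8494×0.89) = 1.7394/1.755966 = 0.99057.
Then combine with the carrier (S'→S): u = (0.99057 + 0.714)/(1 + 0.99057×0.714) = 1.70457/1.70726698 = 0.99842.

0.9984c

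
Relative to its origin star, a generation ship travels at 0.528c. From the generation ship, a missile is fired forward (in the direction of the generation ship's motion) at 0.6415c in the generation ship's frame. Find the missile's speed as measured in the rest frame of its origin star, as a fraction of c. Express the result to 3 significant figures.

In units of c, u = (u' + v)/(1 + u'v) with u' = 0.6415 and v = 0.528.
Numerator: 0.6415 + 0.528 = 1.1695. Denominator: 1 + (0.6415)(0.528) = 1.338712.
u = 1.1695/1.338712 = 0.8736, so the speed is 0.874c.

0.874c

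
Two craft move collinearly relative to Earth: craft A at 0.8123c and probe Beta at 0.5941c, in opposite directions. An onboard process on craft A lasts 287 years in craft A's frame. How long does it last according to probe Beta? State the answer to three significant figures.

907 years

Transform craft A's velocity into probe Beta's frame: (0.8123 + 0.5941)/(1 + 0.8123·0.5941) = 1.4064/1.48258743, so the relative speed is 0.94861c.
γ for this relative speed: γ = 1/√(1 − 0.899861) = 3.1601.
The clock on craft A records proper time, so probe Beta measures Δt = γΔτ = 3.1601 × 287 = 907 years.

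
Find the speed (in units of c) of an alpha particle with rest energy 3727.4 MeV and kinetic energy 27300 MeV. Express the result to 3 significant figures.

γ = 1 + K/(mc²) = 1 + 27300/3727.4 = 8.3241.
β = √(1 − 1/γ²) = √(1 − 0.014432) = √0.985568 = 0.993.

0.993c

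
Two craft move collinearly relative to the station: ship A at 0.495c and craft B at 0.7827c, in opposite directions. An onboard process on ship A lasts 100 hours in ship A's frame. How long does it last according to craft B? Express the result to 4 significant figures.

Speed of ship A in craft B's frame: u = (v_A + v_B)/(1 + v_A v_B/c²) = (0.495 + 0.7827)/(1 + 0.495×0.7827) = 1.2777/1.3874365 = 0.92091; |u| = 0.92091c.
γ for this relative speed: γ = 1/√(1 − 0.848075) = 2.5656.
Ship A's interval is proper; time dilation gives Δt_B = γΔτ = 2.5656 × 100 hours = 256.6 hours.

256.6 hours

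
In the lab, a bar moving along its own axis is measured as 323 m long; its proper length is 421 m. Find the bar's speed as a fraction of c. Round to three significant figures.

0.641c

Length contraction gives γ = L₀/L = 421/323 = 1.3034.
β = √(1 − 1/γ²) = √0.411367 = 0.641.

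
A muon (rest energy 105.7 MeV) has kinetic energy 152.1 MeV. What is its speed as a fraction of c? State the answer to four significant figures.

0.9121c

K = (γ−1)mc², so γ = 1 + 152.1/105.7 = 2.439.
Then v/c = √(1 − γ⁻²) = √(1 − 0.168103) = √0.831897 = 0.9121.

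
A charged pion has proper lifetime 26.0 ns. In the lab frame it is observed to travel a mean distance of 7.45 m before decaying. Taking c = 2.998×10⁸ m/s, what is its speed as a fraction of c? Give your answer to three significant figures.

d = βγcτ ⇒ βγ = d/(cτ) = 7.450 m / (7.7948 m) = 0.95577.
β = (βγ)/√(1+(βγ)²) = 0.95577/√1.913496 = 0.691.

0.691c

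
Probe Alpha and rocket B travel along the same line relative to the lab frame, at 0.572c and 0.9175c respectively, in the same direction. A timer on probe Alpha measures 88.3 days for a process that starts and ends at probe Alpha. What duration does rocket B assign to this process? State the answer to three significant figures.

129 days

Speed of probe Alpha in rocket B's frame: u = (v_A − v_B)/(1 − v_A v_B/c²) = (0.572 − 0.9175)/(1 − 0.572×0.9175) = −0.3455/0.47519 = −0.72708; |u| = 0.72708c.
γ for this relative speed: γ = 1/√(1 − 0.528645) = 1.4566.
The clock on probe Alpha records proper time, so rocket B measures Δt = γΔτ = 1.4566 × 88.3 = 129 days.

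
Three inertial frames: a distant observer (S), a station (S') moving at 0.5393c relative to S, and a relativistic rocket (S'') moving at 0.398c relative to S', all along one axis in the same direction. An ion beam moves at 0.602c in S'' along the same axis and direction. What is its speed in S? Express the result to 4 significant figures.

First combine the ion beam and relativistic rocket (S''→S'): u₁ = (0.602 + 0.398)/(1 + 0.602×0.398) = 1/1.239596 = 0.80671.
Then combine with the station (S'→S): u = (0.80671 + 0.5393)/(1 + 0.80671×0.5393) = 1.34601/1.435058703 = 0.93795.

0.9379c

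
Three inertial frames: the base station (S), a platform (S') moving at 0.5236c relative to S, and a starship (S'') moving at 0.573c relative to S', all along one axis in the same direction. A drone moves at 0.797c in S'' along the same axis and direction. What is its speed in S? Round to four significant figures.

0.9810c

First combine the drone and starship (S''→S'): u₁ = (0.797 + 0.573)/(1 + 0.797×0.573) = 1.37/1.456681 = 0.94049.
Then combine with the platform (S'→S): u = (0.94049 + 0.5236)/(1 + 0.94049×0.5236) = 1.46409/1.492440564 = 0.981.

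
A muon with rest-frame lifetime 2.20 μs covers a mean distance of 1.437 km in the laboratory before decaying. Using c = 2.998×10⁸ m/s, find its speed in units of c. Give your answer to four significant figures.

0.9088c

Let x = d/(cτ) = 1437 m / (2.998×10⁸ m/s × 2.200×10^-6 s) = 2.1787. Since d = βγcτ, x = βγ = β/√(1−β²).
Solving: β² = x²/(1+x²) = 4.74673/5.74673 = 0.825988, so β = 0.9088.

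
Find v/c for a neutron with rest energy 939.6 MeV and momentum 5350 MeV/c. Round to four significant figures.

pc/(mc²) = 5350/939.6 = 5.6939 = βγ = β/√(1−β²).
So β² = x²/(1 + x²) with x = 5.6939: x² = 32.4205, β² = 32.4205/33.4205 = 0.970078, β = 0.9849.

0.9849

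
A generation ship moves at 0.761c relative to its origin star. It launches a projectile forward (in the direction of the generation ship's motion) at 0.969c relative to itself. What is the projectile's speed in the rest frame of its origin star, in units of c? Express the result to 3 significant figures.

0.996c

Relativistic velocity addition: u = (u' + v)/(1 + u'v/c²), with u' = 0.969c and v = 0.761c.
Numerator: 0.969 + 0.761 = 1.73. Denominator: 1 + (0.969)(0.761) = 1.737409.
u = 1.73/1.737409 = 0.99574, so the speed is 0.996c.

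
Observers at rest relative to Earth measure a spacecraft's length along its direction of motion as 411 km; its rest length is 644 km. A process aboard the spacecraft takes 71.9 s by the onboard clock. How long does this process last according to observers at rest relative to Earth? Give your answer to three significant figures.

Length contraction gives γ = L₀/L = 644/411 = 1.56691.
Δt = γΔτ = 1.56691 × 71.9 = 113 s.

113 s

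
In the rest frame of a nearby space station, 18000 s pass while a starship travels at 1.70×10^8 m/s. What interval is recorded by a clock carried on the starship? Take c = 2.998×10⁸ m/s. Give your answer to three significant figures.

14800 s

β = v/c = (1.70×10^8 m/s)/(2.998×10⁸ m/s) = 0.567045.
Lorentz factor: γ = (1 − 0.32154)^(−1/2) = 1.2141.
The moving clock records proper time: Δτ = Δt/γ = 18000/1.2141 = 14800 s.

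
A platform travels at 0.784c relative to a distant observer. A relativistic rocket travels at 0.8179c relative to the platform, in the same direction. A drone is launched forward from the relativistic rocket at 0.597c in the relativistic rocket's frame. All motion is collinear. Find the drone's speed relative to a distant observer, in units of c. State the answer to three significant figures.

0.994c

First combine the drone and relativistic rocket (S''→S'): u₁ = (0.597 + 0.8179)/(1 + 0.597×0.8179) = 1.4149/1.4882863 = 0.95069.
Then combine with the platform (S'→S): u = (0.95069 + 0.784)/(1 + 0.95069×0.784) = 1.73469/1.74534096 = 0.9939.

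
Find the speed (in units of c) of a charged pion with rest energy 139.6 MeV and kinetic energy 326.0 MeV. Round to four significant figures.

γ = 1 + K/(mc²) = 1 + 326.0/139.6 = 3.3352.
β = √(1 − 1/γ²) = √(1 − 0.0898993) = √0.9101007 = 0.9540.

0.9540c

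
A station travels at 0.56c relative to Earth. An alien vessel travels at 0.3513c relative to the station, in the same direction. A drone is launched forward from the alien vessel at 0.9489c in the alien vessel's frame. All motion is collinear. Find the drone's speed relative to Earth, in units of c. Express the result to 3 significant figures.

0.993c

Apply u = (u'+v)/(1+u'v) twice. Drone in the station frame: (0.9489+0.3513)/(1+0.9489·0.3513) = 1.3002/1.33334857 = 0.97514c.
That velocity, transformed to the rest frame of Earth: (0.97514+0.56)/(1+0.97514·0.56) = 1.53514/1.5460784 = 0.99293c.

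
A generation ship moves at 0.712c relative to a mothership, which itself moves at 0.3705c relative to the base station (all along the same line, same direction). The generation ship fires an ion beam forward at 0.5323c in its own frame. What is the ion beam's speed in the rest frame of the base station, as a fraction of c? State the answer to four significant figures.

0.9539c

Apply u = (u'+v)/(1+u'v) twice. Ion beam in the mothership frame: (0.5323+0.712)/(1+0.5323·0.712) = 1.2443/1.3789976 = 0.90232c.
That velocity, transformed to the rest frame of the base station: (0.90232+0.3705)/(1+0.90232·0.3705) = 1.27282/1.33430956 = 0.95392c.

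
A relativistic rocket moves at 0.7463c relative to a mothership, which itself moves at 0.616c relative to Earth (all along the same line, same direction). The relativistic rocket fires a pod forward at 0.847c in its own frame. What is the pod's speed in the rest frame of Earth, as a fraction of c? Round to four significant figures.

0.9943c

Apply u = (u'+v)/(1+u'v) twice. Pod in the mothership frame: (0.847+0.7463)/(1+0.847·0.7463) = 1.5933/1.6321161 = 0.97622c.
That velocity, transformed to the rest frame of Earth: (0.97622+0.616)/(1+0.97622·0.616) = 1.59222/1.60135152 = 0.9943c.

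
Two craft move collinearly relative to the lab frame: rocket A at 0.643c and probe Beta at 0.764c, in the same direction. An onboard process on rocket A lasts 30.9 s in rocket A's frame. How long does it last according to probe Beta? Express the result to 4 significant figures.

The velocity of rocket A relative to probe Beta is (0.643 − 0.764)c / (1 − 0.643×0.764) = −0.23784c; relative speed 0.23784c.
γ for this relative speed: γ = 1/√(1 − 0.0565679) = 1.0295.
The clock on rocket A records proper time, so probe Beta measures Δt = γΔτ = 1.0295 × 30.9 = 31.81 s.

31.81 s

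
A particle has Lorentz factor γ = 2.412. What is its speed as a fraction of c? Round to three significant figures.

β = √(1 − 1/γ²) = √(1 − 1/5.817744) = √0.828112 = 0.910.

0.910c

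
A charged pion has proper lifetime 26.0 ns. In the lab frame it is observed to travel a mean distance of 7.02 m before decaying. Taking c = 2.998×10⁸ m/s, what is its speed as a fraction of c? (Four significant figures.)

0.6692c

Lab distance = (lab lifetime)·v = γτ·βc, so βγ = d/(cτ) = 7.020/(2.998×10⁸ × 2.600×10^-8) = 0.9006.
With βγ = 0.9006: γ² = 1 + (βγ)² = 1.81108, and β = (βγ)/γ = 0.9006/1.34576 = 0.6692.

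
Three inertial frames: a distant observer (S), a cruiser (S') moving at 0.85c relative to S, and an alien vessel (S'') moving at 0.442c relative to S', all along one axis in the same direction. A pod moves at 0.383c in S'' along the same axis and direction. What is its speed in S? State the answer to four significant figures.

0.9724c

Compose velocities in two stages. Stage 1 (into S'): u₁ = (0.383+0.442)/(1+0.383×0.442) = 0.70556.
Stage 2 (into S): u = (0.70556+0.85)/(1+0.70556×0.85) = 0.97239, so the speed is 0.9724c.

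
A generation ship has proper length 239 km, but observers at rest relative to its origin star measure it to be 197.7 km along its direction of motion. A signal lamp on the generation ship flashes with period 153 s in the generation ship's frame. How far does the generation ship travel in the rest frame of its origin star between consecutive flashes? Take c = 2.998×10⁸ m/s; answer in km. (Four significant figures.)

Length contraction gives γ = L₀/L = 239/197.7 = 1.2089.
β = √(1 − 1/γ²) = 0.56191. Lab-frame period = γτ = 1.2089×153 s = 184.96 s. Distance = βc × γτ = 0.56191 × 2.998×10⁸ m/s × 184.96 s = 3.1158×10^10 m = 3.116×10^7 km.

3.116×10^7 km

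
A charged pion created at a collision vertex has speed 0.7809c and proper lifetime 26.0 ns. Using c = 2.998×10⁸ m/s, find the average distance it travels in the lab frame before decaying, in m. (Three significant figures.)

γ = 1/√(1 − β²) = 1/√(1 − 0.60980481) = 1/√0.39019519 = 1/0.624656 = 1.6009.
Lab-frame lifetime: Δt = γτ = 1.6009 × 26.0 ns = 41.623 ns.
Distance: d = vΔt = 0.7809 × 2.998×10⁸ m/s × 4.1623×10^-8 s = 9.74 m.

9.74 m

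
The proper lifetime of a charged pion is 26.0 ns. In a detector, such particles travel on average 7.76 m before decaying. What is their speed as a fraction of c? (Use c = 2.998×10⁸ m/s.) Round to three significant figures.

0.706c

Let x = d/(cτ) = 7.760 m / (2.998×10⁸ m/s × 2.600×10^-8 s) = 0.99554. Since d = βγcτ, x = βγ = β/√(1−β²).
Solving: β² = x²/(1+x²) = 0.9911/1.9911 = 0.497765, so β = 0.706.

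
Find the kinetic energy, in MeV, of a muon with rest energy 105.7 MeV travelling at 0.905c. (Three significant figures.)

With β = 0.905, γ = 1/√(1 − 0.905²) = 1/√0.180975 = 2.3507.
Kinetic energy: K = (γ − 1)mc² = (2.3507 − 1) × 105.7 MeV = 1.3507 × 105.7 = 143 MeV.

143 MeV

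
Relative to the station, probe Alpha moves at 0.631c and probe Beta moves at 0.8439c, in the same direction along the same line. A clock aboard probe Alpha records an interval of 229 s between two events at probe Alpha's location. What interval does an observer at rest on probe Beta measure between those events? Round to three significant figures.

257 s

The velocity of probe Alpha relative to probe Beta is (0.631 − 0.8439)c / (1 − 0.631×0.8439) = −0.4554c; relative speed 0.4554c.
At |u| = 0.4554c, γ = (1 − 0.207389)^(−1/2) = 1.1232.
Probe Alpha's interval is proper; time dilation gives Δt_B = γΔτ = 1.1232 × 229 s = 257 s.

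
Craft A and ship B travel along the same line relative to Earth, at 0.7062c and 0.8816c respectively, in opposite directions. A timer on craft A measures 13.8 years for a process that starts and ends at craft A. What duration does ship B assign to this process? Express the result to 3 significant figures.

Speed of craft A in ship B's frame: u = (v_A + v_B)/(1 + v_A v_B/c²) = (0.7062 + 0.8816)/(1 + 0.7062×0.8816) = 1.5878/1.62258592 = 0.97856; |u| = 0.97856c.
γ for this relative speed: γ = 1/√(1 − 0.95758) = 4.8553.
Craft A's interval is proper; time dilation gives Δt_B = γΔτ = 4.8553 × 13.8 years = 67.0 years.

67.0 years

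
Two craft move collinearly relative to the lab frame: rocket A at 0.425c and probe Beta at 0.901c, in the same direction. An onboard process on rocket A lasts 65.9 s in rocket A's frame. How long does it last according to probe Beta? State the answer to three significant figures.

The velocity of rocket A relative to probe Beta is (0.425 − 0.901)c / (1 − 0.425×0.901) = −0.77138c; relative speed 0.77138c.
γ for this relative speed: γ = 1/√(1 − 0.595027) = 1.5714.
Rocket A's interval is proper; time dilation gives Δt_B = γΔτ = 1.5714 × 65.9 s = 104 s.

104 s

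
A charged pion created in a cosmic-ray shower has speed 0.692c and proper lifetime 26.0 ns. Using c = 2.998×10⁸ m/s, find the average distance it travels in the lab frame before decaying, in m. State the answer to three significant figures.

7.47 m

With β = 0.692, γ = 1/√(1 − 0.692²) = 1/√0.521136 = 1.3852.
Lab-frame lifetime: Δt = γτ = 1.3852 × 26.0 ns = 36.015 ns.
Distance: d = vΔt = 0.692 × 2.998×10⁸ m/s × 3.6015×10^-8 s = 7.47 m.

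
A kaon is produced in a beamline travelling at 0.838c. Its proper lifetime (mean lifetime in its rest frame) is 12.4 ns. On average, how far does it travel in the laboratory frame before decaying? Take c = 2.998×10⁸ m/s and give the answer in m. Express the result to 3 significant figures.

5.71 m

With β = 0.838, γ = 1/√(1 − 0.838²) = 1/√0.297756 = 1.8326.
Lab-frame lifetime: Δt = γτ = 1.8326 × 12.4 ns = 22.724 ns.
Distance: d = vΔt = 0.838 × 2.998×10⁸ m/s × 2.2724×10^-8 s = 5.71 m.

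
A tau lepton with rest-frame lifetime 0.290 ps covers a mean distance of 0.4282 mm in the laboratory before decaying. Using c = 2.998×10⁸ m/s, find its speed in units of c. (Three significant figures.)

0.980c

d = βγcτ ⇒ βγ = d/(cτ) = 4.282×10^-4 m / (8.6942×10^-5 m) = 4.9251.
β = (βγ)/√(1+(βγ)²) = 4.9251/√25.2566 = 0.980.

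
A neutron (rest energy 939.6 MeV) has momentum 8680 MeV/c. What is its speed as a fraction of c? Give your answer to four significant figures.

0.9942c

pc/(mc²) = 8680/939.6 = 9.238 = βγ = β/√(1−β²).
So β² = x²/(1 + x²) with x = 9.238: x² = 85.3406, β² = 85.3406/86.3406 = 0.988418, β = 0.9942.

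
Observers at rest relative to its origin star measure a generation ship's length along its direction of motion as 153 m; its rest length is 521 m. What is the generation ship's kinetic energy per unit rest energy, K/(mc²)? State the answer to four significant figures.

From L = L₀/γ: γ = 521/153 = 3.40523.
K/(mc²) = γ − 1 = 3.40523 − 1 = 2.405.

2.405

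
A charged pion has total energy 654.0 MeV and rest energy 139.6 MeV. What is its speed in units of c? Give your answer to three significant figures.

Total energy E = γmc² gives γ = 654.0/139.6 = 4.6848.
Hence β = √(1 − 1/γ²) = √(1 − 0.0455636) = √0.9544364 = 0.977.

0.977c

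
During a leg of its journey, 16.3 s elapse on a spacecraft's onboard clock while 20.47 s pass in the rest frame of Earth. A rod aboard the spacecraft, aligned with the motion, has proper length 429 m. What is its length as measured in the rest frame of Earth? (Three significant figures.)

The time-dilation ratio gives γ = 20.47/16.3 = 1.25583.
The rod contracts by the same γ: 429 m / 1.25583 = 342 m.

342 m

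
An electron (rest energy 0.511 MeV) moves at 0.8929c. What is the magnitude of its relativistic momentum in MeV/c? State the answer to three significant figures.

γ = 1/√(1 − β²) = 1/√(1 − 0.79727041) = 1/√0.20272959 = 1/0.450255 = 2.221.
Momentum: p = γβ·mc = 2.221 × 0.8929 × 0.511 MeV/c = 1.01 MeV/c.

1.01 MeV/c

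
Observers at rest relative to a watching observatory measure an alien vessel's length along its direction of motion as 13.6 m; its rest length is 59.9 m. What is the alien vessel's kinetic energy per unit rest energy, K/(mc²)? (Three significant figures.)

Length contraction gives γ = L₀/L = 59.9/13.6 = 4.40441.
K/(mc²) = γ − 1 = 4.40441 − 1 = 3.40.

3.40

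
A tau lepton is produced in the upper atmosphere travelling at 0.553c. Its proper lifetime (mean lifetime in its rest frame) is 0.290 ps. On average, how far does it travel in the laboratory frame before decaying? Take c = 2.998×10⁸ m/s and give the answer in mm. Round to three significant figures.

β² = 0.305809, so γ = 1/√0.694191 = 1.2002.
Lab-frame lifetime: Δt = γτ = 1.2002 × 0.290 ps = 0.34806 ps.
Distance: d = vΔt = 0.553 × 2.998×10⁸ m/s × 3.4806×10^-13 s = 5.77×10^-5 m = 0.0577 mm.

0.0577 mm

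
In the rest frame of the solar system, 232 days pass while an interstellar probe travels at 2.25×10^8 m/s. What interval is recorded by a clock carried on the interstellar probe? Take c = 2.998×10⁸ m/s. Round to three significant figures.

β = v/c = (2.25×10^8 m/s)/(2.998×10⁸ m/s) = 0.7505.
γ = 1/√(1 − β²) = 1/√(1 − 0.56325025) = 1/√0.43674975 = 1/0.66087 = 1.5132.
The moving clock records proper time: Δτ = Δt/γ = 232/1.5132 = 153 days.

153 days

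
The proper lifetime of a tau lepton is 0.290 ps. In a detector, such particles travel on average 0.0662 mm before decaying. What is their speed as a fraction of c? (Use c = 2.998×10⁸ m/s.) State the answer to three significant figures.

0.606c

Lab distance = (lab lifetime)·v = γτ·βc, so βγ = d/(cτ) = 6.620×10^-5/(2.998×10⁸ × 2.900×10^-13) = 0.76143.
With βγ = 0.76143: γ² = 1 + (βγ)² = 1.579776, and β = (βγ)/γ = 0.76143/1.25689 = 0.606.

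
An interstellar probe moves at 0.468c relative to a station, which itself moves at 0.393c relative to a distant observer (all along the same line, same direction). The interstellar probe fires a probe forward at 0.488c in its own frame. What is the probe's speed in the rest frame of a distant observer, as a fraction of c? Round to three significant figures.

Compose velocities in two stages. Stage 1 (into S'): u₁ = (0.488+0.468)/(1+0.488×0.468) = 0.77826.
Stage 2 (into S): u = (0.77826+0.393)/(1+0.77826×0.393) = 0.89693, so the speed is 0.897c.

0.897c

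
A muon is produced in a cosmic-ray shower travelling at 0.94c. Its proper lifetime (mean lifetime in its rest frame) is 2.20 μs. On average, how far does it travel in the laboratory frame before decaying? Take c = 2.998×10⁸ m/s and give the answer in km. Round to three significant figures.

1.82 km

γ = 1/√(1 − β²) = 1/√(1 − 0.8836) = 1/√0.1164 = 1/0.341174 = 2.9311.
Lab-frame lifetime: Δt = γτ = 2.9311 × 2.20 μs = 6.4484 μs.
Distance: d = vΔt = 0.94 × 2.998×10⁸ m/s × 6.4484×10^-6 s = 1820 m = 1.82 km.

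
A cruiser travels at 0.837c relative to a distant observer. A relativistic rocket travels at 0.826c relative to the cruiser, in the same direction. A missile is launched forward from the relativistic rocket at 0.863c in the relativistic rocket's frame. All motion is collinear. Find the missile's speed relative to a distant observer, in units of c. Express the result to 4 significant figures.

First combine the missile and relativistic rocket (S''→S'): u₁ = (0.863 + 0.826)/(1 + 0.863×0.826) = 1.689/1.712838 = 0.98608.
Then combine with the cruiser (S'→S): u = (0.98608 + 0.837)/(1 + 0.98608×0.837) = 1.82308/1.82534896 = 0.99876.

0.9988c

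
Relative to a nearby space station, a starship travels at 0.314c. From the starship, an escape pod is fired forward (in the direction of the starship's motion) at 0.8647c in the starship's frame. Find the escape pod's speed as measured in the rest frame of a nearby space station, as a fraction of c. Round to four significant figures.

0.9270c

Relativistic velocity addition: u = (u' + v)/(1 + u'v/c²), with u' = 0.8647c and v = 0.314c.
Numerator: 0.8647 + 0.314 = 1.1787. Denominator: 1 + (0.8647)(0.314) = 1.2715158.
u = 1.1787/1.2715158 = 0.927, so the speed is 0.9270c.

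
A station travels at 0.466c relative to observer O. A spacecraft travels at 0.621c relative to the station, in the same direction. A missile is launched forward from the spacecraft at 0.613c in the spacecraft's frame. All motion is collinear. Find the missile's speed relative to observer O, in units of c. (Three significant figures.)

0.960c

First combine the missile and spacecraft (S''→S'): u₁ = (0.613 + 0.621)/(1 + 0.613×0.621) = 1.234/1.380673 = 0.89377.
Then combine with the station (S'→S): u = (0.89377 + 0.466)/(1 + 0.89377×0.466) = 1.35977/1.41649682 = 0.95995.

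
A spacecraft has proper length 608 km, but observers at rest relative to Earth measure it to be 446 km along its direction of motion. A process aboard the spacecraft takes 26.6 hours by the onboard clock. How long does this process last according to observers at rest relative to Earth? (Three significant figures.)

Length contraction gives γ = L₀/L = 608/446 = 1.36323.
Δt = γΔτ = 1.36323 × 26.6 = 36.3 hours.

36.3 hours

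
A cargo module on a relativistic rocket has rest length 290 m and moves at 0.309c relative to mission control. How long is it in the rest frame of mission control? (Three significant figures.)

276 m

With β = 0.309, γ = 1/√(1 − 0.309²) = 1/√0.904519 = 1.0515.
Length contraction: L = L₀/γ = 290/1.0515 = 276 m.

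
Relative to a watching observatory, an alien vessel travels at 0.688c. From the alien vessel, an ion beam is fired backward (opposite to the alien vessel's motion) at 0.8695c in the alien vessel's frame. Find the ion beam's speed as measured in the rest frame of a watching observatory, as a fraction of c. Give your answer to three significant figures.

0.452c

Relativistic velocity addition: u = (u' + v)/(1 + u'v/c²), with u' = −0.8695c and v = 0.688c.
Numerator: −0.8695 + 0.688 = −0.1815. Denominator: 1 + (−0.8695)(0.688) = 0.401784.
u = −0.1815/0.401784 = −0.45174, so the speed is 0.452c.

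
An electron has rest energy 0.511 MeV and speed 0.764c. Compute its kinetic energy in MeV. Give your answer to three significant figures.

Lorentz factor: γ = (1 − 0.583696)^(−1/2) = 1.54987.
Kinetic energy: K = (γ − 1)mc² = (1.54987 − 1) × 0.511 MeV = 0.54987 × 0.511 = 0.281 MeV.

0.281 MeV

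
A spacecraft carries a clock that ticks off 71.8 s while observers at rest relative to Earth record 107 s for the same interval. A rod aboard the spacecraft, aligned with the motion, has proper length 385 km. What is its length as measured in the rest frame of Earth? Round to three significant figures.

The time-dilation ratio gives γ = 107/71.8 = 1.49025.
The rod contracts by the same γ: 385 km / 1.49025 = 258 km.

258 km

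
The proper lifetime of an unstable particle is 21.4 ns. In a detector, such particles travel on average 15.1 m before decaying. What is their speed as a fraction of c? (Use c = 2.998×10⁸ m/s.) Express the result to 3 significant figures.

0.920c

Let x = d/(cτ) = 15.10 m / (2.998×10⁸ m/s × 2.140×10^-8 s) = 2.3536. Since d = βγcτ, x = βγ = β/√(1−β²).
Solving: β² = x²/(1+x²) = 5.53943/6.53943 = 0.847081, so β = 0.920.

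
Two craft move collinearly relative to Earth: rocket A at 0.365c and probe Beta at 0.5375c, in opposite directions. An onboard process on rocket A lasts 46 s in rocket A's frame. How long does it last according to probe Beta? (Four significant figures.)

70.09 s

Speed of rocket A in probe Beta's frame: u = (v_A + v_B)/(1 + v_A v_B/c²) = (0.365 + 0.5375)/(1 + 0.365×0.5375) = 0.9025/1.1961875 = 0.75448; |u| = 0.75448c.
At |u| = 0.75448c, γ = (1 − 0.56924)^(−1/2) = 1.5236.
The clock on rocket A records proper time, so probe Beta measures Δt = γΔτ = 1.5236 × 46 = 70.09 s.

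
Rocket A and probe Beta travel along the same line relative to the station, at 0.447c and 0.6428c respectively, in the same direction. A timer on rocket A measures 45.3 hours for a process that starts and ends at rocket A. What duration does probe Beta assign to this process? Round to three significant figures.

47.1 hours

Transform rocket A's velocity into probe Beta's frame: (0.447 − 0.6428)/(1 − 0.447·0.6428) = −0.1958/0.7126684, so the relative speed is 0.27474c.
At |u| = 0.27474c, γ = (1 − 0.0754821)^(−1/2) = 1.04.
The clock on rocket A records proper time, so probe Beta measures Δt = γΔτ = 1.04 × 45.3 = 47.1 hours.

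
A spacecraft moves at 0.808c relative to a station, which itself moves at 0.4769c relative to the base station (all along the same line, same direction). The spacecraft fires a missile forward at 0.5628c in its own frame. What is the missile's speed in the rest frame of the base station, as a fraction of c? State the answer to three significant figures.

Compose velocities in two stages. Stage 1 (into S'): u₁ = (0.5628+0.808)/(1+0.5628×0.808) = 0.9423.
Stage 2 (into S): u = (0.9423+0.4769)/(1+0.9423×0.4769) = 0.97918, so the speed is 0.979c.

0.979c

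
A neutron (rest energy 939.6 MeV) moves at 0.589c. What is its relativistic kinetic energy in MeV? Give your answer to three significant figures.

223 MeV

γ = 1/√(1 − β²) = 1/√(1 − 0.346921) = 1/√0.653079 = 1/0.808133 = 1.23742.
Kinetic energy: K = (γ − 1)mc² = (1.23742 − 1) × 939.6 MeV = 0.23742 × 939.6 = 223 MeV.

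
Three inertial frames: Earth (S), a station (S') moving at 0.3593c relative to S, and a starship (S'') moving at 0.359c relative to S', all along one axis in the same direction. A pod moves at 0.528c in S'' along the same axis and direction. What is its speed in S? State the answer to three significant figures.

Apply u = (u'+v)/(1+u'v) twice. Pod in the station frame: (0.528+0.359)/(1+0.528·0.359) = 0.887/1.189552 = 0.74566c.
That velocity, transformed to the rest frame of Earth: (0.74566+0.3593)/(1+0.74566·0.3593) = 1.10496/1.267915638 = 0.87148c.

0.871c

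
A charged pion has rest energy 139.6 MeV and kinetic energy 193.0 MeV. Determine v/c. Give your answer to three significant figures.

0.908

K = (γ−1)mc², so γ = 1 + 193.0/139.6 = 2.3825.
Then v/c = √(1 − γ⁻²) = √(1 − 0.176171) = √0.823829 = 0.908.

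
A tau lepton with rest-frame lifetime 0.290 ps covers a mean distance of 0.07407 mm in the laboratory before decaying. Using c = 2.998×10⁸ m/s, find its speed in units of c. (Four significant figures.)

0.6485c

Lab distance = (lab lifetime)·v = γτ·βc, so βγ = d/(cτ) = 7.407×10^-5/(2.998×10⁸ × 2.900×10^-13) = 0.85195.
With βγ = 0.85195: γ² = 1 + (βγ)² = 1.725819, and β = (βγ)/γ = 0.85195/1.3137 = 0.6485.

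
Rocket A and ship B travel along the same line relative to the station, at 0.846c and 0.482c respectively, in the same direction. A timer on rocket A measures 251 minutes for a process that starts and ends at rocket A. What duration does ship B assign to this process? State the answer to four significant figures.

Speed of rocket A in ship B's frame: u = (v_A − v_B)/(1 − v_A v_B/c²) = (0.846 − 0.482)/(1 − 0.846×0.482) = 0.364/0.592228 = 0.61463; |u| = 0.61463c.
γ for this relative speed: γ = 1/√(1 − 0.37777) = 1.2677.
The clock on rocket A records proper time, so ship B measures Δt = γΔτ = 1.2677 × 251 = 318.2 minutes.

318.2 minutes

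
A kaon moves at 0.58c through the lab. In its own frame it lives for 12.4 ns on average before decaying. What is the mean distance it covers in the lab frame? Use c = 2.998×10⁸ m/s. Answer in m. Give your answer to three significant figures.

2.65 m

With β = 0.58, γ = 1/√(1 − 0.58²) = 1/√0.6636 = 1.2276.
Lab-frame lifetime: Δt = γτ = 1.2276 × 12.4 ns = 15.222 ns.
Distance: d = vΔt = 0.58 × 2.998×10⁸ m/s × 1.5222×10^-8 s = 2.65 m.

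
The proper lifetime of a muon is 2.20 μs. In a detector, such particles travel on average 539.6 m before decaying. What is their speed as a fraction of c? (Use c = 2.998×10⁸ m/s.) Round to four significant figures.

0.6332c

Lab distance = (lab lifetime)·v = γτ·βc, so βγ = d/(cτ) = 539.6/(2.998×10⁸ × 2.200×10^-6) = 0.81812.
With βγ = 0.81812: γ² = 1 + (βγ)² = 1.66932, and β = (βγ)/γ = 0.81812/1.29202 = 0.6332.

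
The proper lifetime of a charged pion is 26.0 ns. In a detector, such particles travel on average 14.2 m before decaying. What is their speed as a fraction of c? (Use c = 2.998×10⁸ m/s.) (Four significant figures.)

d = βγcτ ⇒ βγ = d/(cτ) = 14.20 m / (7.7948 m) = 1.8217.
β = (βγ)/√(1+(βγ)²) = 1.8217/√4.31859 = 0.8766.

0.8766c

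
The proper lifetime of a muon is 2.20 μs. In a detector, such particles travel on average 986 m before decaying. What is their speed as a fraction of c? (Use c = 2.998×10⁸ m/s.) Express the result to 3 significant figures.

Let x = d/(cτ) = 986.0 m / (2.998×10⁸ m/s × 2.200×10^-6 s) = 1.4949. Since d = βγcτ, x = βγ = β/√(1−β²).
Solving: β² = x²/(1+x²) = 2.23473/3.23473 = 0.690855, so β = 0.831.

0.831c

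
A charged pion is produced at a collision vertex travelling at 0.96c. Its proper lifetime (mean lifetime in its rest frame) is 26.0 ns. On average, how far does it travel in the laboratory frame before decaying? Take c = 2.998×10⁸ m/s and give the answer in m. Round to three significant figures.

With β = 0.96, γ = 1/√(1 − 0.96²) = 1/√0.0784 = 3.5714.
Lab-frame lifetime: Δt = γτ = 3.5714 × 26.0 ns = 92.856 ns.
Distance: d = vΔt = 0.96 × 2.998×10⁸ m/s × 9.2856×10^-8 s = 26.7 m.

26.7 m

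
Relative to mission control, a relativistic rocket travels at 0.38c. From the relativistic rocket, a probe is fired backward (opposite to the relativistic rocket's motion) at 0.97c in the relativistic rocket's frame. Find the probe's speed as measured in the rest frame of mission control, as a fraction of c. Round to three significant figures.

Relativistic velocity addition: u = (u' + v)/(1 + u'v/c²), with u' = −0.97c and v = 0.38c.
Numerator: −0.97 + 0.38 = −0.59. Denominator: 1 + (−0.97)(0.38) = 0.6314.
u = −0.59/0.6314 = −0.93443, so the speed is 0.934c.

0.934c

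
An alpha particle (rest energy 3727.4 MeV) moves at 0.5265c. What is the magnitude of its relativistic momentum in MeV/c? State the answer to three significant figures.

With β = 0.5265, γ = 1/√(1 − 0.5265²) = 1/√0.72279775 = 1.1762.
Momentum: p = γβ·mc = 1.1762 × 0.5265 × 3727.4 MeV/c = 2310 MeV/c.

2310 MeV/c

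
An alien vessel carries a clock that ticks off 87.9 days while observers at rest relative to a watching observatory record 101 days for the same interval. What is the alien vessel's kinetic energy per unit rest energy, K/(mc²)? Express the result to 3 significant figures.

γ = Δt/Δτ = 101/87.9 = 1.14903.
K/(mc²) = γ − 1 = 1.14903 − 1 = 0.149.

0.149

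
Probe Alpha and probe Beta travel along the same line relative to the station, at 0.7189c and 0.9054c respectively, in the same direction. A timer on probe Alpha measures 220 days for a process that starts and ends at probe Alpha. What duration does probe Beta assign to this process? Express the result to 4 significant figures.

260.2 days

Speed of probe Alpha in probe Beta's frame: u = (v_A − v_B)/(1 − v_A v_B/c²) = (0.7189 − 0.9054)/(1 − 0.7189×0.9054) = −0.1865/0.34910794 = −0.53422; |u| = 0.53422c.
γ for this relative speed: γ = 1/√(1 − 0.285391) = 1.1829.
Probe Alpha's interval is proper; time dilation gives Δt_B = γΔτ = 1.1829 × 220 days = 260.2 days.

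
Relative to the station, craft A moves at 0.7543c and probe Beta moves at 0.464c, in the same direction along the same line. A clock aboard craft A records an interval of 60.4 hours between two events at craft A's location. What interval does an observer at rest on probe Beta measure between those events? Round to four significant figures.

67.51 hours

Speed of craft A in probe Beta's frame: u = (v_A − v_B)/(1 − v_A v_B/c²) = (0.7543 − 0.464)/(1 − 0.7543×0.464) = 0.2903/0.6500048 = 0.44661; |u| = 0.44661c.
At |u| = 0.44661c, γ = (1 − 0.19946)^(−1/2) = 1.1177.
The clock on craft A records proper time, so probe Beta measures Δt = γΔτ = 1.1177 × 60.4 = 67.51 hours.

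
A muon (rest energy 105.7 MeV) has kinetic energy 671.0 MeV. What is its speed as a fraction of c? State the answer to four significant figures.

0.9907c

K = (γ−1)mc², so γ = 1 + 671.0/105.7 = 7.3482.
Then v/c = √(1 − γ⁻²) = √(1 − 0.0185199) = √0.9814801 = 0.9907.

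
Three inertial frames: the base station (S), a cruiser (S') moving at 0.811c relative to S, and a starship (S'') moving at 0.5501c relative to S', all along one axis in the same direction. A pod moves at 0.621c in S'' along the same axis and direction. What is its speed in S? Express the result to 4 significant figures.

First combine the pod and starship (S''→S'): u₁ = (0.621 + 0.5501)/(1 + 0.621×0.5501) = 1.1711/1.3416121 = 0.87291.
Then combine with the cruiser (S'→S): u = (0.87291 + 0.811)/(1 + 0.87291×0.811) = 1.68391/1.70793001 = 0.98594.

0.9859c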